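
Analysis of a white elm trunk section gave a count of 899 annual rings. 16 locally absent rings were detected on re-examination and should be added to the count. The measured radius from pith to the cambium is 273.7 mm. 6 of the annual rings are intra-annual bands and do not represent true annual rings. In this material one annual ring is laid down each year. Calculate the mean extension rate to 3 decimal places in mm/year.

0.301 mm/year

After corrections the count is 899 − 6 + 16 = 909 annual rings.
Mean rate = 273.7 mm / 909 years ≈ 0.301 mm/year.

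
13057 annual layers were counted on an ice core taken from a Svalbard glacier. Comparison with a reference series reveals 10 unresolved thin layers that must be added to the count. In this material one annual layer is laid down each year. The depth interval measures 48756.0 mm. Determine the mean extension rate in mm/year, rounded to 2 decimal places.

Correcting the raw count gives 13057 + 10 = 13067 true annual layers.
48756.0 mm over 13067 years gives 48756.0 / 13067 ≈ 3.73 mm/year.

3.73 mm/year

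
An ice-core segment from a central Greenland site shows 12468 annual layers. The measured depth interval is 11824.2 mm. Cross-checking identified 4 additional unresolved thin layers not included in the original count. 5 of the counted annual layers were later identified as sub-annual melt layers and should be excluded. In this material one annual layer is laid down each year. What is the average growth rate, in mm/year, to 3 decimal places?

True annual layer count = 12468 − 5 + 4 = 12467.
11824.2 mm over 12467 years gives 11824.2 / 12467 ≈ 0.948 mm/year.

0.948 mm/year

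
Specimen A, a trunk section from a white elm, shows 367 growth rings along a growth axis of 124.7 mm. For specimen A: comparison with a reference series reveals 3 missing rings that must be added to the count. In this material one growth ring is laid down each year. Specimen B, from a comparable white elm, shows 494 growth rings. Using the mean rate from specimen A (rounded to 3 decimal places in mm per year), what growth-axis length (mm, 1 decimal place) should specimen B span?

166.5 mm

Specimen A: after corrections the count is 367 + 3 = 370 growth rings.
A: Extension rate ≈ 124.7 / 370 = 0.337 mm/yr.
Length of B = 0.337 × 494 = 166.5 mm.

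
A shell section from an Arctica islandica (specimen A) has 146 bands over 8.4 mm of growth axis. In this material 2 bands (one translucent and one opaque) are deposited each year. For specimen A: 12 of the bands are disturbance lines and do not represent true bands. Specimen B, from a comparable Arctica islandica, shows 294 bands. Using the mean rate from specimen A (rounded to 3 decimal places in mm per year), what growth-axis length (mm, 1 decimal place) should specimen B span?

Specimen A: correcting the raw count gives 146 − 12 = 134 true bands.
Specimen A: 134 bands at 2 per year is 134 / 2 = 67 years.
A: 8.4 mm over 67 years gives 8.4 / 67 ≈ 0.125 mm per year.
Specimen B: dividing by 2 bands per year: 294 / 2 = 147 years. For B, 0.125 mm/year × 147 years = 18.4 mm.

18.4 mm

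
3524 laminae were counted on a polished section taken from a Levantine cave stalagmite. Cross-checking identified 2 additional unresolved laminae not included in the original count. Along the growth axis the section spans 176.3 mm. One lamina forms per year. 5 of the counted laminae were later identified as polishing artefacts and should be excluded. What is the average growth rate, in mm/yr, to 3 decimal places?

0.050 mm/yr

True lamina count = 3524 − 5 + 2 = 3521.
Extension rate ≈ 176.3 / 3521 = 0.050 mm/yr.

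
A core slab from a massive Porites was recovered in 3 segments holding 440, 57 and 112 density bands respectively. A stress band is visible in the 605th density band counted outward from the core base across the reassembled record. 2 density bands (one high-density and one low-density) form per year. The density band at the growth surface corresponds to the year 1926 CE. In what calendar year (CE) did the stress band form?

1924 CE

Total density bands = 440 + 57 + 112 = 609.
The stress band sits at density band 605 from the core base, so 609 − 605 = 4 density bands formed after it.
4 density bands at 2 per year is 4 / 2 = 2 years.
1926 − 2 = 1924 CE.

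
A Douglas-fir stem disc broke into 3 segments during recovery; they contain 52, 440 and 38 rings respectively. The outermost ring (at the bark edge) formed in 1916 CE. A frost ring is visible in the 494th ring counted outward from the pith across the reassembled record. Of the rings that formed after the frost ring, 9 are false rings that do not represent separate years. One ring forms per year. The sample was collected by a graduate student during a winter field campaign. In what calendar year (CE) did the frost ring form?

1889 CE

Total rings = 52 + 440 + 38 = 530.
The frost ring sits at ring 494 from the pith, so 530 − 494 = 36 rings formed after it.
Removing the 9 false rings leaves 36 − 9 = 27 true rings beyond the frost ring.
The ring at the bark edge is 1916 CE, so the frost ring dates to 1916 − 27 = 1889 CE.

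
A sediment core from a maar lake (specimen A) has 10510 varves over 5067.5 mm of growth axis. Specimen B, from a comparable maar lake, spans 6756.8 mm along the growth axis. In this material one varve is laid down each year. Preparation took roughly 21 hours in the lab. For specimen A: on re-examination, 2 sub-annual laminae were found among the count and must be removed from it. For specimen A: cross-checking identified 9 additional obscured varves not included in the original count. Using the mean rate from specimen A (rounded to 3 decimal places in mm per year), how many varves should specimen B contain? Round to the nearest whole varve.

14018 varves

Specimen A: adjusted count: 10510 − 2 + 9 = 10517 varves.
A: Extension rate ≈ 5067.5 / 10517 = 0.482 mm/yr.
B spans 6756.8 / 0.482 = 14018.26 years ≈ 14018 varves.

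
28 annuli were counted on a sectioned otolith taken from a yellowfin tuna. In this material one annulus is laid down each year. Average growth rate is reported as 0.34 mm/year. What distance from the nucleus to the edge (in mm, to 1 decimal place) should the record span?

9.5 mm

28 years of growth are recorded.
Predicted length = 0.34 mm/year × 28 years = 9.5 mm.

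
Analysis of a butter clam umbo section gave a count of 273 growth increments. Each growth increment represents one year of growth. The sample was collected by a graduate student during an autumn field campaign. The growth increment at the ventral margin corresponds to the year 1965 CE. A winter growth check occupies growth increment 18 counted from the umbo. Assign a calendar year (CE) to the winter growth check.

Between growth increment 18 and the ventral margin there are 273 − 18 = 255 growth increments.
1965 − 255 = 1710 CE.

1710 CE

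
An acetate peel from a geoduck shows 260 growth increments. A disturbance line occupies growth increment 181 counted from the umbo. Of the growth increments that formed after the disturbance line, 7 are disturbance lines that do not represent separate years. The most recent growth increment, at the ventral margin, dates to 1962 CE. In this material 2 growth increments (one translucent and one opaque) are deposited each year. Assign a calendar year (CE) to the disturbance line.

260 − 181 = 79 growth increments lie beyond the disturbance line toward the ventral margin.
Excluding 7 false growth increments: 79 − 7 = 72.
Dividing by 2 growth increments per year: 72 / 2 = 36 years.
Counting back 36 years from 1962 CE places the disturbance line in 1962 − 36 = 1926 CE.

1926 CE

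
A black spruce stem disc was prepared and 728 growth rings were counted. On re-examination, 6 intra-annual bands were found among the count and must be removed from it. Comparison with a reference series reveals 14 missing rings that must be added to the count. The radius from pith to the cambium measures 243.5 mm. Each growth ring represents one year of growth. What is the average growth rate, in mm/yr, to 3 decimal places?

0.331 mm/yr

Correcting the raw count gives 728 − 6 + 14 = 736 true growth rings.
Extension rate ≈ 243.5 / 736 = 0.331 mm/yr.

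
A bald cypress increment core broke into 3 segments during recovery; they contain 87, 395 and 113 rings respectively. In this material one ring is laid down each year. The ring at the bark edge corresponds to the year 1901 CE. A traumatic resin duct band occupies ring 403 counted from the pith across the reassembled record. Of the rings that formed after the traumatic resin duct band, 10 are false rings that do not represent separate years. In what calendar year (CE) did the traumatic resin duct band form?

Total rings = 87 + 395 + 113 = 595.
The traumatic resin duct band sits at ring 403 from the pith, so 595 − 403 = 192 rings formed after it.
192 − 10 false = 182 true rings after the traumatic resin duct band.
1901 − 182 = 1719 CE.

1719 CE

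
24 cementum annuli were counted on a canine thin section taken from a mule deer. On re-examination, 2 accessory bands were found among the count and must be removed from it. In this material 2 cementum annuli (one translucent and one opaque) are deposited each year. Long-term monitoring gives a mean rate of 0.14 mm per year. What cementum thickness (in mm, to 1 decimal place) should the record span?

1.5 mm

Adjusted count: 24 − 2 = 22 cementum annuli.
With 2 cementum annuli per year, 22 / 2 = 11 years.
11 years at 0.14 mm/year gives 0.14 × 11 = 1.5 mm.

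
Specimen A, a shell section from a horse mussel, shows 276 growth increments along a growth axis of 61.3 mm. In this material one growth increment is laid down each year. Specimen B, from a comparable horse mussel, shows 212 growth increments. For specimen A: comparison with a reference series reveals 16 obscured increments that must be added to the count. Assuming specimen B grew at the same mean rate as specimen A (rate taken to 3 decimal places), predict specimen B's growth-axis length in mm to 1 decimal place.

44.5 mm

Specimen A: correcting the raw count gives 276 + 16 = 292 true growth increments.
A: Mean rate = 61.3 mm / 292 years ≈ 0.210 mm per year.
B's length ≈ 0.210 × 212 = 44.5 mm.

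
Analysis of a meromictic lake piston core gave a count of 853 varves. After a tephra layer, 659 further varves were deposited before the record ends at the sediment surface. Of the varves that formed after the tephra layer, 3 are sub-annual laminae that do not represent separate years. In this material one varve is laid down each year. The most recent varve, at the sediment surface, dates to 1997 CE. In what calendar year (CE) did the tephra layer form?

1341 CE

659 varves formed after the tephra layer.
Removing the 3 false varves leaves 659 − 3 = 656 true varves beyond the tephra layer.
Counting back 656 years from 1997 CE places the tephra layer in 1997 − 656 = 1341 CE.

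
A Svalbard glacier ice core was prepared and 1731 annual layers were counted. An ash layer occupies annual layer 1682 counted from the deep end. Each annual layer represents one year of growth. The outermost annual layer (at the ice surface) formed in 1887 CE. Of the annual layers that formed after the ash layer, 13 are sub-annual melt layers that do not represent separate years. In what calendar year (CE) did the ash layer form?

1731 − 1682 = 49 annual layers lie beyond the ash layer toward the ice surface.
49 − 13 false = 36 true annual layers after the ash layer.
1887 − 36 = 1851 CE.

1851 CE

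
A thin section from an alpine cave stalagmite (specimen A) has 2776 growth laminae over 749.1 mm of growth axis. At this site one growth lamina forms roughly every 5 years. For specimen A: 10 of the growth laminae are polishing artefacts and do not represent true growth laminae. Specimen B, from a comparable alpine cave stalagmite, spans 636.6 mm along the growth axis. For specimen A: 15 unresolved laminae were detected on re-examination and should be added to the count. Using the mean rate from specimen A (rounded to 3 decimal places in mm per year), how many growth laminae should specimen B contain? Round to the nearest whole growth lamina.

2358 growth laminae

Specimen A: correcting the raw count gives 2776 − 10 + 15 = 2781 true growth laminae.
Specimen A: multiplying by 5 years per growth lamina: 2781 × 5 = 13905 years.
A: Extension rate ≈ 749.1 / 13905 = 0.054 mm/year.
Specimen B: 636.6 mm / 0.054 mm per year = 11788.89 years; at 5 years per growth lamina that is 11788.89 / 5 ≈ 2358 growth laminae.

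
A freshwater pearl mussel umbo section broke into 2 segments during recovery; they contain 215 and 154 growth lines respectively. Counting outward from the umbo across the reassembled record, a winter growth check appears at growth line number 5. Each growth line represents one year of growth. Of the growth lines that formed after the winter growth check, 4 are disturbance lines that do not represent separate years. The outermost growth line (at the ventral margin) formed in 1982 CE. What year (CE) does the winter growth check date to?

1622 CE

Total growth lines = 215 + 154 = 369.
The winter growth check sits at growth line 5 from the umbo, so 369 − 5 = 364 growth lines formed after it.
364 − 4 false = 360 true growth lines after the winter growth check.
1982 − 360 = 1622 CE.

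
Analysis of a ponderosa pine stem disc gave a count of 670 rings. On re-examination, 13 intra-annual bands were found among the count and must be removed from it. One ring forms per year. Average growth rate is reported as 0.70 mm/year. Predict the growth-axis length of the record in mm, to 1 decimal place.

Adjusted count: 670 − 13 = 657 rings.
657 years at 0.70 mm/year gives 0.70 × 657 = 459.9 mm.

459.9 mm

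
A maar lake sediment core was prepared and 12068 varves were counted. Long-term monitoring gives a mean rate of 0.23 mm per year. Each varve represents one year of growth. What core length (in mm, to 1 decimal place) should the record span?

12068 years of growth are recorded.
Length ≈ 0.23 × 12068 = 2775.6 mm.

2775.6 mm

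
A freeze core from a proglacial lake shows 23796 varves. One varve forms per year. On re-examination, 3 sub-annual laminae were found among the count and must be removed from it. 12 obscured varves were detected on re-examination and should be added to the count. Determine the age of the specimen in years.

23805 years

After corrections the count is 23796 − 3 + 12 = 23805 varves.
At one varve per year, that is 23805 years.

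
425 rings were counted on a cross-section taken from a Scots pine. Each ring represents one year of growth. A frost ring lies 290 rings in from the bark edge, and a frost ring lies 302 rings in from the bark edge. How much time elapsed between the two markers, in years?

302 − 290 = 12 rings lie between the two events.
That is 12 years at one ring per year.

12 yr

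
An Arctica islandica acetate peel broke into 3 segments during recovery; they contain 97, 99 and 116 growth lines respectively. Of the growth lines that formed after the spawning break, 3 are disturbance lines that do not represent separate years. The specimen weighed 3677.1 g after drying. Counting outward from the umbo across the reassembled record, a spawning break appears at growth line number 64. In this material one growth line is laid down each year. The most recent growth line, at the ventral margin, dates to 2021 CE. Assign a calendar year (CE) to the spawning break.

Total growth lines = 97 + 99 + 116 = 312.
The spawning break sits at growth line 64 from the umbo, so 312 − 64 = 248 growth lines formed after it.
Removing the 3 false growth lines leaves 248 − 3 = 245 true growth lines beyond the spawning break.
2021 − 245 = 1776 CE.

1776 CE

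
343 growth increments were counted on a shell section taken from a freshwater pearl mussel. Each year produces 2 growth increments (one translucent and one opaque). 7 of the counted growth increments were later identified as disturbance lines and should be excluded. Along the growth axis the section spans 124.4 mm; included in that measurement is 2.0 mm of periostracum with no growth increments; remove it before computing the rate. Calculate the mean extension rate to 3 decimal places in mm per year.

0.729 mm per year

True growth increment count = 343 − 7 = 336.
Dividing by 2 growth increments per year: 336 / 2 = 168 years.
Removing the 2.0 mm offcut leaves 124.4 − 2.0 = 122.4 mm.
Extension rate ≈ 122.4 / 168 = 0.729 mm per year.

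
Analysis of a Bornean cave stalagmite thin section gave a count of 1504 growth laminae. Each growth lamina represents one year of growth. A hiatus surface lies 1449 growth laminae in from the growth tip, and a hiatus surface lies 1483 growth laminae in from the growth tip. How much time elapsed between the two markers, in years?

The two markers are separated by 1483 − 1449 = 34 growth laminae.
One growth lamina per year makes the interval 34 years.

34 years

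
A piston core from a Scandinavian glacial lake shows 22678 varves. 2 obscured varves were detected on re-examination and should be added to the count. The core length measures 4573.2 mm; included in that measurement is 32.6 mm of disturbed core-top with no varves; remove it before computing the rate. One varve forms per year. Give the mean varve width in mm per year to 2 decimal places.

True varve count = 22678 + 2 = 22680.
Removing the 32.6 mm offcut leaves 4573.2 − 32.6 = 4540.6 mm.
Mean rate = 4540.6 mm / 22680 years ≈ 0.20 mm per year.

0.20 mm per year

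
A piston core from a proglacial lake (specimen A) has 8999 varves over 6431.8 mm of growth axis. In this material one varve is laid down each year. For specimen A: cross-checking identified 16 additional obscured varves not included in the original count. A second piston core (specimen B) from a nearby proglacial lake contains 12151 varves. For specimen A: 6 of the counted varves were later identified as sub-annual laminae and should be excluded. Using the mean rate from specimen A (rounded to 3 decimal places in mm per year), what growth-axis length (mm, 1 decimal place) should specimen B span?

8675.8 mm

Specimen A: after corrections the count is 8999 − 6 + 16 = 9009 varves.
A: Extension rate ≈ 6431.8 / 9009 = 0.714 mm/year.
For B, 0.714 mm/year × 12151 years = 8675.8 mm.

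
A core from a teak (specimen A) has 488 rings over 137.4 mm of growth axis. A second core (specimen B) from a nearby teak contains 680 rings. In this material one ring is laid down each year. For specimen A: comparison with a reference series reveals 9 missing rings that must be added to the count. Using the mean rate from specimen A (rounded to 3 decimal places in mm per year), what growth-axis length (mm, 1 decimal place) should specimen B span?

Specimen A: true ring count = 488 + 9 = 497.
A: Extension rate ≈ 137.4 / 497 = 0.276 mm/yr.
B's length ≈ 0.276 × 680 = 187.7 mm.

187.7 mm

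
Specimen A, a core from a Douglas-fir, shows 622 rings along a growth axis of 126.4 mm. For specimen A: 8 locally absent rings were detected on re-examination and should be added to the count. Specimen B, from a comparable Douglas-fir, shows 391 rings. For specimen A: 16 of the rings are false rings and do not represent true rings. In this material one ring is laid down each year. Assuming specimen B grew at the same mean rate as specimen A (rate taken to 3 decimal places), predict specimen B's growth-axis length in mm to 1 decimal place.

80.5 mm

Specimen A: adjusted count: 622 − 16 + 8 = 614 rings.
A: 126.4 mm over 614 years gives 126.4 / 614 ≈ 0.206 mm/year.
For B, 0.206 mm/year × 391 years = 80.5 mm.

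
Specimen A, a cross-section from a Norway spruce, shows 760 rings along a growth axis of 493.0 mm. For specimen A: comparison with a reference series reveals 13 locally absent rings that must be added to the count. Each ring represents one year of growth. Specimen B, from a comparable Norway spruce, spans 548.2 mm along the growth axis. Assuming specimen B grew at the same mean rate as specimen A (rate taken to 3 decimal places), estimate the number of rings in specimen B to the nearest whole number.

Specimen A: adjusted count: 760 + 13 = 773 rings.
A: Mean rate = 493.0 mm / 773 years ≈ 0.638 mm/yr.
For B, 548.2 / 0.638 = 859.25 years ≈ 859 rings.

859 rings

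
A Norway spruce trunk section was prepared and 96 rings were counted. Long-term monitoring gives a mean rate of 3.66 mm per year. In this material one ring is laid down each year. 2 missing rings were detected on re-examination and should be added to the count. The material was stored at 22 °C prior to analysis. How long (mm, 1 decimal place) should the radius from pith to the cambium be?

358.7 mm

True ring count = 96 + 2 = 98.
98 years at 3.66 mm/year gives 3.66 × 98 = 358.7 mm.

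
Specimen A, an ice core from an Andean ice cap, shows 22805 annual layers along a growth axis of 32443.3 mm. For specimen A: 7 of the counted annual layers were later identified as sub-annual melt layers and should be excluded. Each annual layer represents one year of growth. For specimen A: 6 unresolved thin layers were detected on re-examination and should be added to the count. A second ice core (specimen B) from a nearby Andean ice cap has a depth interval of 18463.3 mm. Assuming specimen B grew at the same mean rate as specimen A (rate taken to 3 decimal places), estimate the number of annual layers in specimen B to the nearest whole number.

12975 annual layers

Specimen A: after corrections the count is 22805 − 7 + 6 = 22804 annual layers.
A: Mean rate = 32443.3 mm / 22804 years ≈ 1.423 mm/yr.
B spans 18463.3 / 1.423 = 12974.91 years ≈ 12975 annual layers.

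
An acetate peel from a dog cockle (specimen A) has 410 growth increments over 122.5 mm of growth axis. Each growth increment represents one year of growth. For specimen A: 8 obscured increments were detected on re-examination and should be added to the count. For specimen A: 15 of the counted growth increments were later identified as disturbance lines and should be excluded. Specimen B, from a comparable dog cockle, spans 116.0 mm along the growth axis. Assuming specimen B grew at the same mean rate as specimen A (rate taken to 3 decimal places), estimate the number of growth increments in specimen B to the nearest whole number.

382 growth increments

Specimen A: correcting the raw count gives 410 − 15 + 8 = 403 true growth increments.
A: 122.5 mm over 403 years gives 122.5 / 403 ≈ 0.304 mm/yr.
B spans 116.0 / 0.304 = 381.58 years ≈ 382 growth increments.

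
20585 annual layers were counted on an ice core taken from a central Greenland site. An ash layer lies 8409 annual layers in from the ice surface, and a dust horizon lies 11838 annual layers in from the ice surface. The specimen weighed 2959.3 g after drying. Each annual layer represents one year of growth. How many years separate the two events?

Separation: 11838 − 8409 = 3429 annual layers.
One annual layer per year makes the interval 3429 years.

3429 years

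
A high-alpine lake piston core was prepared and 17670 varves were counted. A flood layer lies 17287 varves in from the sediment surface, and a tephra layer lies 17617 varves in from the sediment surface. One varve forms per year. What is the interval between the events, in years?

17617 − 17287 = 330 varves lie between the two events.
That is 330 years at one varve per year.

330 years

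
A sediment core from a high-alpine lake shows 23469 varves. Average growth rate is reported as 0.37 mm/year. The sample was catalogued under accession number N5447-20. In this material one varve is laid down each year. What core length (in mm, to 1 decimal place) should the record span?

8683.5 mm

23469 years of growth are recorded.
23469 years at 0.37 mm/year gives 0.37 × 23469 = 8683.5 mm.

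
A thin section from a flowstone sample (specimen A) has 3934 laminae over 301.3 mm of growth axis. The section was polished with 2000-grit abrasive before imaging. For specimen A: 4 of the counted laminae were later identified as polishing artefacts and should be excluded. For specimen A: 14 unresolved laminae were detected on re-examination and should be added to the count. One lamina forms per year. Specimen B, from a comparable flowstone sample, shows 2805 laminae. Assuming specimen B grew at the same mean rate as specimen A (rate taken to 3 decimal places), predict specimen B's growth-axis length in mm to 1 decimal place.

Specimen A: after corrections the count is 3934 − 4 + 14 = 3944 laminae.
A: Mean rate = 301.3 mm / 3944 years ≈ 0.076 mm per year.
B's length ≈ 0.076 × 2805 = 213.2 mm.

213.2 mm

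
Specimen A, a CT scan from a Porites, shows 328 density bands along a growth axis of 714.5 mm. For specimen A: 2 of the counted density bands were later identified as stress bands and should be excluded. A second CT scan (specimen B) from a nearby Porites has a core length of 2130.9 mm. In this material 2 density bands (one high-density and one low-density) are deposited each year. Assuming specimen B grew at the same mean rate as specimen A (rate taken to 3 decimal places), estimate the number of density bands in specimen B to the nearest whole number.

972 density bands

Specimen A: adjusted count: 328 − 2 = 326 density bands.
Specimen A: dividing by 2 density bands per year: 326 / 2 = 163 years.
A: 714.5 mm over 163 years gives 714.5 / 163 ≈ 4.383 mm/year.
Specimen B: 2130.9 mm / 4.383 mm per year = 486.17 years; at 2 density bands per year that is 486.17 × 2 ≈ 972 density bands.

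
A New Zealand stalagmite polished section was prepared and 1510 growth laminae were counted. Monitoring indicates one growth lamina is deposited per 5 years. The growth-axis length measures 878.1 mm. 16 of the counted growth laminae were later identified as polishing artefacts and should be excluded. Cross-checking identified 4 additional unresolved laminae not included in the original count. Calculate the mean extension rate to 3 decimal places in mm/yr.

Adjusted count: 1510 − 16 + 4 = 1498 growth laminae.
At 5 years per growth lamina, 1498 × 5 = 7490 years.
Extension rate ≈ 878.1 / 7490 = 0.117 mm/yr.

0.117 mm/yr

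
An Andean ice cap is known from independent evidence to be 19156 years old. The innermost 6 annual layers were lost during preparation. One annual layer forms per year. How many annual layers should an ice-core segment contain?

19150 annual layers

At one annual layer per year, 19156 years correspond to 19156 annual layers.
19156 − 6 missed = 19150 annual layers expected in the prepared section.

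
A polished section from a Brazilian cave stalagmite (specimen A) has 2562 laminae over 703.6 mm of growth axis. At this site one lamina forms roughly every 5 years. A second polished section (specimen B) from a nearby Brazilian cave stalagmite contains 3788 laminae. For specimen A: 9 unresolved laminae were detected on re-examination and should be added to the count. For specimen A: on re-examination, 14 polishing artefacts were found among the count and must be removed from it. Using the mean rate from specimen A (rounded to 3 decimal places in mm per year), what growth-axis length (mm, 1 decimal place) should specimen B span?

1041.7 mm

Specimen A: adjusted count: 2562 − 14 + 9 = 2557 laminae.
Specimen A: at 5 years per lamina, 2557 × 5 = 12785 years.
A: Mean rate = 703.6 mm / 12785 years ≈ 0.055 mm per year.
Specimen B: multiplying by 5 years per lamina: 3788 × 5 = 18940 years. B's length ≈ 0.055 × 18940 = 1041.7 mm.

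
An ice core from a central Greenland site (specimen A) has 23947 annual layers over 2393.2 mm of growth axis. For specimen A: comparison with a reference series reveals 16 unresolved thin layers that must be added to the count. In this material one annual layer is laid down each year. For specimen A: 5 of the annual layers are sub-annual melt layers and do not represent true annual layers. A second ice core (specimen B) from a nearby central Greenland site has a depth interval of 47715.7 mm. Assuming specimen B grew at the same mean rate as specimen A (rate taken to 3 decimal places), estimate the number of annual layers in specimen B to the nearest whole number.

Specimen A: correcting the raw count gives 23947 − 5 + 16 = 23958 true annual layers.
A: 2393.2 mm over 23958 years gives 2393.2 / 23958 ≈ 0.100 mm/year.
For B, 47715.7 / 0.100 = 477157.00 years ≈ 477157 annual layers.

477157 annual layers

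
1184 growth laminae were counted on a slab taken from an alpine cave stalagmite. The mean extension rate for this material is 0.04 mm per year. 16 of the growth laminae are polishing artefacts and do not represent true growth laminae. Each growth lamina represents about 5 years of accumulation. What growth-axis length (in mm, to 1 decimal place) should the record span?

233.6 mm

After corrections the count is 1184 − 16 = 1168 growth laminae.
Multiplying by 5 years per growth lamina: 1168 × 5 = 5840 years.
5840 years at 0.04 mm/year gives 0.04 × 5840 = 233.6 mm.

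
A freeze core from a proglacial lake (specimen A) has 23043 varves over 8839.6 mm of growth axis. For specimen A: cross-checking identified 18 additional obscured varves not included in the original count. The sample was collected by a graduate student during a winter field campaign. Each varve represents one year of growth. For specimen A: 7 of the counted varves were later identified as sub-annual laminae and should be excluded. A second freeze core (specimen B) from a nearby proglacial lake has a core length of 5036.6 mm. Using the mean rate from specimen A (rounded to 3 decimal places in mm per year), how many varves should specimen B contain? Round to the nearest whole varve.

Specimen A: after corrections the count is 23043 − 7 + 18 = 23054 varves.
A: Extension rate ≈ 8839.6 / 23054 = 0.383 mm per year.
B spans 5036.6 / 0.383 = 13150.39 years ≈ 13150 varves.

13150 varves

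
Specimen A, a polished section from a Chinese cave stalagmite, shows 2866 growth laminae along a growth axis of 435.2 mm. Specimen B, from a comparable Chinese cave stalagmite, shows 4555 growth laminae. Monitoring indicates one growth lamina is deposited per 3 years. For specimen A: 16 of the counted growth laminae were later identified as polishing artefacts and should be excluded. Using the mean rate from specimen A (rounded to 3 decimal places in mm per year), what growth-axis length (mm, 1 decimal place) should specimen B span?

696.9 mm

Specimen A: adjusted count: 2866 − 16 = 2850 growth laminae.
Specimen A: 2850 growth laminae at 3 years each span 2850 × 3 = 8550 years.
A: Mean rate = 435.2 mm / 8550 years ≈ 0.051 mm per year.
Specimen B: multiplying by 3 years per growth lamina: 4555 × 3 = 13665 years. Length of B = 0.051 × 13665 = 696.9 mm.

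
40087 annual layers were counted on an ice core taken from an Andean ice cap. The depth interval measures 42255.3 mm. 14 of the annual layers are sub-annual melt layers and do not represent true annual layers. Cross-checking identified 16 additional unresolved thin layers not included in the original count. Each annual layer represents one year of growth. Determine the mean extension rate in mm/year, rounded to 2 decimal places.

1.05 mm/year

Adjusted count: 40087 − 14 + 16 = 40089 annual layers.
42255.3 mm over 40089 years gives 42255.3 / 40089 ≈ 1.05 mm/year.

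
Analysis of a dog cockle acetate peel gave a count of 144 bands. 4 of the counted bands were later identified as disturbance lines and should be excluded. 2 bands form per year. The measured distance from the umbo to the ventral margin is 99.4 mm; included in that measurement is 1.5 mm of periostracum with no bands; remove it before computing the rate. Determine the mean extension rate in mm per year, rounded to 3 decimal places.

Correcting the raw count gives 144 − 4 = 140 true bands.
Dividing by 2 bands per year: 140 / 2 = 70 years.
Net length = 99.4 − 1.5 = 97.9 mm.
97.9 mm over 70 years gives 97.9 / 70 ≈ 1.399 mm per year.

1.399 mm per year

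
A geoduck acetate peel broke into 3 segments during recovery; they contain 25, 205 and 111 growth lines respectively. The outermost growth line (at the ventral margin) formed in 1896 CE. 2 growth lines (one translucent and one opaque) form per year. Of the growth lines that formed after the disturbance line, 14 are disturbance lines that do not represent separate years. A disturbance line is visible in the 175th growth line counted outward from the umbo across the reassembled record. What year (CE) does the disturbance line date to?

1820 CE

Total growth lines = 25 + 205 + 111 = 341.
341 − 175 = 166 growth lines lie beyond the disturbance line toward the ventral margin.
Removing the 14 false growth lines leaves 166 − 14 = 152 true growth lines beyond the disturbance line.
Dividing by 2 growth lines per year: 152 / 2 = 76 years.
The growth line at the ventral margin is 1896 CE, so the disturbance line dates to 1896 − 76 = 1820 CE.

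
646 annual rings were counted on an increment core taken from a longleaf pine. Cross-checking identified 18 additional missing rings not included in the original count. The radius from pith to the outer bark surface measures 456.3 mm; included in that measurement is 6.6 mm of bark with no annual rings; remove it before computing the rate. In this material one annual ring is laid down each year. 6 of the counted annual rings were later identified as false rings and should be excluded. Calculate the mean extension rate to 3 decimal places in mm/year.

0.683 mm/year

Correcting the raw count gives 646 − 6 + 18 = 658 true annual rings.
Net length = 456.3 − 6.6 = 449.7 mm.
Mean rate = 449.7 mm / 658 years ≈ 0.683 mm/year.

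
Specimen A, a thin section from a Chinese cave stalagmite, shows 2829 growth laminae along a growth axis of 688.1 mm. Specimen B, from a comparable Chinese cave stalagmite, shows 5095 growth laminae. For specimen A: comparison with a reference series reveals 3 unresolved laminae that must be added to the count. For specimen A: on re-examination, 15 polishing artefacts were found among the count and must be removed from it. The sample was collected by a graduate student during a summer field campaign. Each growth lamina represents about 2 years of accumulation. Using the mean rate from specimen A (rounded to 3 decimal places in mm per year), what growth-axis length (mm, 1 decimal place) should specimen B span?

Specimen A: true growth lamina count = 2829 − 15 + 3 = 2817.
Specimen A: at 2 years per growth lamina, 2817 × 2 = 5634 years.
A: 688.1 mm over 5634 years gives 688.1 / 5634 ≈ 0.122 mm per year.
Specimen B: multiplying by 2 years per growth lamina: 5095 × 2 = 10190 years. Length of B = 0.122 × 10190 = 1243.2 mm.

1243.2 mm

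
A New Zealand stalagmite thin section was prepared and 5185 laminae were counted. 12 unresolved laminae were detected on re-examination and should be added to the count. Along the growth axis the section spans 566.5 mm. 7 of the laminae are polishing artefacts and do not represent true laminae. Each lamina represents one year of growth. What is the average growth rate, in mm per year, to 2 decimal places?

0.11 mm per year

Adjusted count: 5185 − 7 + 12 = 5190 laminae.
Mean rate = 566.5 mm / 5190 years ≈ 0.11 mm per year.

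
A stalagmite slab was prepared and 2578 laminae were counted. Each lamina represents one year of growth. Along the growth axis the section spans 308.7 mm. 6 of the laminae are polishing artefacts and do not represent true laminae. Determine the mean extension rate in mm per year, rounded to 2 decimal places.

0.12 mm per year

True lamina count = 2578 − 6 = 2572.
308.7 mm over 2572 years gives 308.7 / 2572 ≈ 0.12 mm per year.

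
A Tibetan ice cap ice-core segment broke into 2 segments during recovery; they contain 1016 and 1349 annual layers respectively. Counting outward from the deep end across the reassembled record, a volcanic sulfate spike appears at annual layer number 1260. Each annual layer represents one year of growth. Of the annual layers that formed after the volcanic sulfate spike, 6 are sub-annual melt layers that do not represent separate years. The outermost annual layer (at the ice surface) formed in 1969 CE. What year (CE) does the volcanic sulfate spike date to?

870 CE

Total annual layers = 1016 + 1349 = 2365.
The volcanic sulfate spike sits at annual layer 1260 from the deep end, so 2365 − 1260 = 1105 annual layers formed after it.
Removing the 6 false annual layers leaves 1105 − 6 = 1099 true annual layers beyond the volcanic sulfate spike.
The annual layer at the ice surface is 1969 CE, so the volcanic sulfate spike dates to 1969 − 1099 = 870 CE.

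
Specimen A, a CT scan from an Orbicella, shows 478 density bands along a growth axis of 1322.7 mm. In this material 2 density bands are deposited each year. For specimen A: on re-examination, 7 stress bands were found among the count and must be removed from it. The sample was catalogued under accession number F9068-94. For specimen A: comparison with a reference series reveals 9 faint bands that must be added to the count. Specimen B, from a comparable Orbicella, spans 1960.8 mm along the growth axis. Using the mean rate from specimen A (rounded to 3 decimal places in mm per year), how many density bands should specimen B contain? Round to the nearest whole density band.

Specimen A: correcting the raw count gives 478 − 7 + 9 = 480 true density bands.
Specimen A: with 2 density bands per year, 480 / 2 = 240 years.
A: 1322.7 mm over 240 years gives 1322.7 / 240 ≈ 5.511 mm/year.
Specimen B: 1960.8 mm / 5.511 mm per year = 355.80 years; at 2 density bands per year that is 355.80 × 2 ≈ 712 density bands.

712 density bands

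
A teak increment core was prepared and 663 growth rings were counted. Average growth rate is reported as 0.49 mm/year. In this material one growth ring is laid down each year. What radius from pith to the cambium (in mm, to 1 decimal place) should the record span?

324.9 mm

The record spans 663 years at 0.49 mm per year.
Predicted length = 0.49 mm/year × 663 years = 324.9 mm.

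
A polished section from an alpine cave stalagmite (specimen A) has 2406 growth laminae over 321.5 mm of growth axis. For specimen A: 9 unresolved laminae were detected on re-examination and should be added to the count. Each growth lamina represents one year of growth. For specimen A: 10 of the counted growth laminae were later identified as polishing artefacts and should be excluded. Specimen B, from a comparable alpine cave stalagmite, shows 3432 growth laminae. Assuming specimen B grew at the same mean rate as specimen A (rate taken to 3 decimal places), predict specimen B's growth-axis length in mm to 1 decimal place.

459.9 mm

Specimen A: true growth lamina count = 2406 − 10 + 9 = 2405.
A: Extension rate ≈ 321.5 / 2405 = 0.134 mm per year.
For B, 0.134 mm/year × 3432 years = 459.9 mm.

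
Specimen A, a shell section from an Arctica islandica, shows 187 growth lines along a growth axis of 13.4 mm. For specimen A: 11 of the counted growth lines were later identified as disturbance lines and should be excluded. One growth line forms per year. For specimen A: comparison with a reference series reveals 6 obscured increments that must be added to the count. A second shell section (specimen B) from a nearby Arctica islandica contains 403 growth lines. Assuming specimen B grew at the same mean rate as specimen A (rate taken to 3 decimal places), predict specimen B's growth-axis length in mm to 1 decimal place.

29.8 mm

Specimen A: correcting the raw count gives 187 − 11 + 6 = 182 true growth lines.
A: 13.4 mm over 182 years gives 13.4 / 182 ≈ 0.074 mm per year.
Length of B = 0.074 × 403 = 29.8 mm.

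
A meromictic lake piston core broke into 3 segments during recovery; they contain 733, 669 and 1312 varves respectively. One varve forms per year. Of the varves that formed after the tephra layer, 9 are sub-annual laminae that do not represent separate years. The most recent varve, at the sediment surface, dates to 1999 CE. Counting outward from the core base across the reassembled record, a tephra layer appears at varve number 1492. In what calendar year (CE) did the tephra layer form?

786 CE

Total varves = 733 + 669 + 1312 = 2714.
2714 − 1492 = 1222 varves lie beyond the tephra layer toward the sediment surface.
1222 − 9 false = 1213 true varves after the tephra layer.
The varve at the sediment surface is 1999 CE, so the tephra layer dates to 1999 − 1213 = 786 CE.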